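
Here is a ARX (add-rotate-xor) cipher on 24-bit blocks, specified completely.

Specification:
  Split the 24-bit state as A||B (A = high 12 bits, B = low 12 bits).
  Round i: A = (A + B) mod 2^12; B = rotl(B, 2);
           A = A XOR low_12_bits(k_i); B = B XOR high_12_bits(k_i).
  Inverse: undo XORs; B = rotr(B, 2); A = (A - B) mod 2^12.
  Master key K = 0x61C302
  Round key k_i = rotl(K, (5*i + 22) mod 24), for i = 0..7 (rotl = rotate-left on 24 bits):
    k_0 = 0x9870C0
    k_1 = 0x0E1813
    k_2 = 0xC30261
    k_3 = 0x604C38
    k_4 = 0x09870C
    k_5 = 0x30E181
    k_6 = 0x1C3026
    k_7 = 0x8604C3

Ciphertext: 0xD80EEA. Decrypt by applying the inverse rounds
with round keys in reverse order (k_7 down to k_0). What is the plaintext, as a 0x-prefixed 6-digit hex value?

0xF1A46F

s_0 = ciphertext = 0xD80EEA
s_1 = InvRound(s_0, k_7) = 0xFA19A2
s_2 = InvRound(s_1, k_6) = 0x96F618
s_3 = InvRound(s_2, k_5) = 0xFA9945
s_4 = InvRound(s_3, k_4) = 0x22E677
s_5 = InvRound(s_4, k_3) = 0x1FAC1C
s_6 = InvRound(s_5, k_2) = 0x39000B
s_7 = InvRound(s_6, k_1) = 0x34983A
s_8 = InvRound(s_7, k_0) = 0xF1A46F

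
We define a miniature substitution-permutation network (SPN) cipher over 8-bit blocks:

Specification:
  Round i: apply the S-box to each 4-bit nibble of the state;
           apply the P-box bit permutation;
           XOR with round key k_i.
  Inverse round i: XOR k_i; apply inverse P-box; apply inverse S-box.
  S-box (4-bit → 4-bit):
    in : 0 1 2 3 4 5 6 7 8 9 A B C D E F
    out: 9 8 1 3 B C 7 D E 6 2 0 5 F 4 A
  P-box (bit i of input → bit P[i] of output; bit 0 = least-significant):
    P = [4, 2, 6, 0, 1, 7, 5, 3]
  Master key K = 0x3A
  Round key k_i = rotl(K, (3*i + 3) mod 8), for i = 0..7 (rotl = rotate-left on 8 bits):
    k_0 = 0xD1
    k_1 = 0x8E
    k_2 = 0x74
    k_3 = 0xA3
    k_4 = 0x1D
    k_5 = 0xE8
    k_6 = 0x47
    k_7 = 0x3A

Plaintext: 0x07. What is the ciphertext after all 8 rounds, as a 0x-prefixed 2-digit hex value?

0x6A

s_0 = plaintext = 0x07
s_1 = Round(s_0, k_0) = 0x8A
s_2 = Round(s_1, k_1) = 0x22
s_3 = Round(s_2, k_2) = 0x66
s_4 = Round(s_3, k_3) = 0x55
s_5 = Round(s_4, k_4) = 0x74
s_6 = Round(s_5, k_5) = 0xD7
s_7 = Round(s_6, k_6) = 0xBC
s_8 = Round(s_7, k_7) = 0x6A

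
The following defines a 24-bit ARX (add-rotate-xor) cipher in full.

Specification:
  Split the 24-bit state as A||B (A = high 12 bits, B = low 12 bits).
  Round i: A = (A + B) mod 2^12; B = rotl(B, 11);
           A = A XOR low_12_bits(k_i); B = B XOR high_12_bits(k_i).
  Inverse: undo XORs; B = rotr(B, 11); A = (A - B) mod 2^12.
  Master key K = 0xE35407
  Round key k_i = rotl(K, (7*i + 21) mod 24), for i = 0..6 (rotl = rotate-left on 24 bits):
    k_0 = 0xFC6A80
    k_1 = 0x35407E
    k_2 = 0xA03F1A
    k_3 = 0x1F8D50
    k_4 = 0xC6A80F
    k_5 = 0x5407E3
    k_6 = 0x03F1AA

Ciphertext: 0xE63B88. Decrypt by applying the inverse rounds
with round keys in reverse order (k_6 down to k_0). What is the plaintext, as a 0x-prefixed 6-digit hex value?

s_0 = ciphertext = 0xE63B88
s_1 = InvRound(s_0, k_6) = 0x85A76F
s_2 = InvRound(s_1, k_5) = 0xB5B45E
s_3 = InvRound(s_2, k_4) = 0x2EB069
s_4 = InvRound(s_3, k_3) = 0xC99322
s_5 = InvRound(s_4, k_2) = 0x140243
s_6 = InvRound(s_5, k_1) = 0xF1022E
s_7 = InvRound(s_6, k_0) = 0x9BFBD1

0x9BFBD1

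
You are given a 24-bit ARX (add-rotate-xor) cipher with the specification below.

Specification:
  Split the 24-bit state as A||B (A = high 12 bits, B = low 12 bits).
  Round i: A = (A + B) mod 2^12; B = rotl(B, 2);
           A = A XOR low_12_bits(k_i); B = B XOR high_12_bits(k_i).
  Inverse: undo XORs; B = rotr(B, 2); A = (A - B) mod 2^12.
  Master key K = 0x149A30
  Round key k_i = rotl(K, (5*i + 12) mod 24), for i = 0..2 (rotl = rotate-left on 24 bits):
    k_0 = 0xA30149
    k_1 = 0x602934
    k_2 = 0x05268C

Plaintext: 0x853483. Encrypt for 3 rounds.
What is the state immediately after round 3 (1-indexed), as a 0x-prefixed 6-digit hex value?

0x550B83

s_0 = plaintext = 0x853483
s_1 = Round(s_0, k_0) = 0xD9F83D
s_2 = Round(s_1, k_1) = 0xCE86F4
s_3 = Round(s_2, k_2) = 0x550B83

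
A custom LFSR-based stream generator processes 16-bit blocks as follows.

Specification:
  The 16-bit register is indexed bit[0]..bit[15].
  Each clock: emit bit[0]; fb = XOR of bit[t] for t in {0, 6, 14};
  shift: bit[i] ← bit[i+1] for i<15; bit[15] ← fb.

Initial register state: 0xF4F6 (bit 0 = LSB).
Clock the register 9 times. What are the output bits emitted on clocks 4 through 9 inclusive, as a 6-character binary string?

011110

reg_0 = 0xF4F6
clock 1: out=0, reg = 0x7A7B
clock 2: out=1, reg = 0xBD3D
clock 3: out=1, reg = 0xDE9E
clock 4: out=0, reg = 0xEF4F
clock 5: out=1, reg = 0xF7A7
clock 6: out=1, reg = 0x7BD3
clock 7: out=1, reg = 0xBDE9
clock 8: out=1, reg = 0x5EF4
clock 9: out=0, reg = 0x2F7A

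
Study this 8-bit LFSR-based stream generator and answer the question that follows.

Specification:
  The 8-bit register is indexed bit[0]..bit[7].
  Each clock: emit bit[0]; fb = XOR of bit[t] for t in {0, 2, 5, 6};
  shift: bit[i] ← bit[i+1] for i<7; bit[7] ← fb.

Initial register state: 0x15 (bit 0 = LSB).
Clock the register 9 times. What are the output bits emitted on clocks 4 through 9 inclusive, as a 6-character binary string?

010000

reg_0 = 0x15
clock 1: out=1, reg = 0x0A
clock 2: out=0, reg = 0x05
clock 3: out=1, reg = 0x02
clock 4: out=0, reg = 0x01
clock 5: out=1, reg = 0x80
clock 6: out=0, reg = 0x40
clock 7: out=0, reg = 0xA0
clock 8: out=0, reg = 0xD0
clock 9: out=0, reg = 0xE8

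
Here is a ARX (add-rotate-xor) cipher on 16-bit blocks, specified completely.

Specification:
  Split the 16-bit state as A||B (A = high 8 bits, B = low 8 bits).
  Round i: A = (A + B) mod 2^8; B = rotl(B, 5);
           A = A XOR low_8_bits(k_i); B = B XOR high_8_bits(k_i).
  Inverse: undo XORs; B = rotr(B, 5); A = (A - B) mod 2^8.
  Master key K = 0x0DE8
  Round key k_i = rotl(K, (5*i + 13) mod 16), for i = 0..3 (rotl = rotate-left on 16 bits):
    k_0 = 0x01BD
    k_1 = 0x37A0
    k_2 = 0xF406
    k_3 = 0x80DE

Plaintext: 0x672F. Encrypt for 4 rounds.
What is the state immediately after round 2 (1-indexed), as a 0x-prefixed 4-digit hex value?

s_0 = plaintext = 0x672F
s_1 = Round(s_0, k_0) = 0x2BE4
s_2 = Round(s_1, k_1) = 0xAFAB
s_3 = Round(s_2, k_2) = 0x5C81
s_4 = Round(s_3, k_3) = 0x03B0

0xAFAB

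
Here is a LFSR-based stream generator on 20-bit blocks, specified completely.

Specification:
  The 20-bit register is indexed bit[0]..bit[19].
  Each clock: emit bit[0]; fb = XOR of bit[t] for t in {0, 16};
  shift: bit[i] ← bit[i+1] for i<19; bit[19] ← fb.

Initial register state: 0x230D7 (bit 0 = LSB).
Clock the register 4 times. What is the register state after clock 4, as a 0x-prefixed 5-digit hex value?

reg_0 = 0x230D7
clock 1: out=1, reg = 0x9186B
clock 2: out=1, reg = 0x48C35
clock 3: out=1, reg = 0xA461A
clock 4: out=0, reg = 0x5230D

0x5230D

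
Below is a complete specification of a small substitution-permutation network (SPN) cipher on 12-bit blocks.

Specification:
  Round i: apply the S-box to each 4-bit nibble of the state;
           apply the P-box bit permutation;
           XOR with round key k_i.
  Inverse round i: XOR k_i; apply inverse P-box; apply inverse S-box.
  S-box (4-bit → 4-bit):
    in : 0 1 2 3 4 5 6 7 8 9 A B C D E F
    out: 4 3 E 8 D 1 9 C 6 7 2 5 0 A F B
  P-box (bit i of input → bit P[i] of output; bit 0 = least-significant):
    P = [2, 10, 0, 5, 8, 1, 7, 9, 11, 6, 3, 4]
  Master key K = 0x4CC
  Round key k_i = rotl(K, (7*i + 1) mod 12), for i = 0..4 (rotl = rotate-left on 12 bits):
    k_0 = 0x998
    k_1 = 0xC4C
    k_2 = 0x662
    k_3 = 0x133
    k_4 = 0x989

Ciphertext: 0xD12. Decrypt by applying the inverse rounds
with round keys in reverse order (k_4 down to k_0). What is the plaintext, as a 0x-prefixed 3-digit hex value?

0x523

s_0 = ciphertext = 0xD12
s_1 = InvRound(s_0, k_4) = 0x788
s_2 = InvRound(s_1, k_3) = 0x722
s_3 = InvRound(s_2, k_2) = 0xA5C
s_4 = InvRound(s_3, k_1) = 0x33A
s_5 = InvRound(s_4, k_0) = 0x523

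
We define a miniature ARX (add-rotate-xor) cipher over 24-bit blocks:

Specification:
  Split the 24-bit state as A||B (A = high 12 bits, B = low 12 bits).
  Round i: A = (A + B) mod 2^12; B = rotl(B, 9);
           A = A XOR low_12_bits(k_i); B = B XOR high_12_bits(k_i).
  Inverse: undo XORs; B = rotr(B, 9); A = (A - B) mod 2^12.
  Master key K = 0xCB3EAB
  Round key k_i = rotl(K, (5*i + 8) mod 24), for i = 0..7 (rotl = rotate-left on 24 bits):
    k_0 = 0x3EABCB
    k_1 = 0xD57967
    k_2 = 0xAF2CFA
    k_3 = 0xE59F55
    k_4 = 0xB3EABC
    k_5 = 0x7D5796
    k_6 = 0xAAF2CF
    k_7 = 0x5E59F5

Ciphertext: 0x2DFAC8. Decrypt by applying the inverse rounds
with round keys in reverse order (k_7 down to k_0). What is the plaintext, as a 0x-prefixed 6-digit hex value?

s_0 = ciphertext = 0x2DFAC8
s_1 = InvRound(s_0, k_7) = 0x1BB96F
s_2 = InvRound(s_1, k_6) = 0x573E01
s_3 = InvRound(s_2, k_5) = 0x441EA4
s_4 = InvRound(s_3, k_4) = 0x22BCD2
s_5 = InvRound(s_4, k_3) = 0x925459
s_6 = InvRound(s_5, k_2) = 0x08055F
s_7 = InvRound(s_6, k_1) = 0x9A3044
s_8 = InvRound(s_7, k_0) = 0x4F7D71

0x4F7D71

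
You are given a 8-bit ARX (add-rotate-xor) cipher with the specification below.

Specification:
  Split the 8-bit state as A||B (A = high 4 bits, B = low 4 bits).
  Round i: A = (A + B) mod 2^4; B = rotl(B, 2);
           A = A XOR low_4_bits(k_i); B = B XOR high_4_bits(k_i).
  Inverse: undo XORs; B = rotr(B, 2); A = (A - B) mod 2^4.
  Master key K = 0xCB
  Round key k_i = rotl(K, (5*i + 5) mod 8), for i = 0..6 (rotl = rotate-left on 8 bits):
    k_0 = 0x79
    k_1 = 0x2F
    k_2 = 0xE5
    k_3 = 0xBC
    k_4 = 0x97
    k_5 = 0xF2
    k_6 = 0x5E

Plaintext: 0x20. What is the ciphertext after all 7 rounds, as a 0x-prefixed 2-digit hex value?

0xEC

s_0 = plaintext = 0x20
s_1 = Round(s_0, k_0) = 0xB7
s_2 = Round(s_1, k_1) = 0xDF
s_3 = Round(s_2, k_2) = 0x91
s_4 = Round(s_3, k_3) = 0x6F
s_5 = Round(s_4, k_4) = 0x26
s_6 = Round(s_5, k_5) = 0xA6
s_7 = Round(s_6, k_6) = 0xEC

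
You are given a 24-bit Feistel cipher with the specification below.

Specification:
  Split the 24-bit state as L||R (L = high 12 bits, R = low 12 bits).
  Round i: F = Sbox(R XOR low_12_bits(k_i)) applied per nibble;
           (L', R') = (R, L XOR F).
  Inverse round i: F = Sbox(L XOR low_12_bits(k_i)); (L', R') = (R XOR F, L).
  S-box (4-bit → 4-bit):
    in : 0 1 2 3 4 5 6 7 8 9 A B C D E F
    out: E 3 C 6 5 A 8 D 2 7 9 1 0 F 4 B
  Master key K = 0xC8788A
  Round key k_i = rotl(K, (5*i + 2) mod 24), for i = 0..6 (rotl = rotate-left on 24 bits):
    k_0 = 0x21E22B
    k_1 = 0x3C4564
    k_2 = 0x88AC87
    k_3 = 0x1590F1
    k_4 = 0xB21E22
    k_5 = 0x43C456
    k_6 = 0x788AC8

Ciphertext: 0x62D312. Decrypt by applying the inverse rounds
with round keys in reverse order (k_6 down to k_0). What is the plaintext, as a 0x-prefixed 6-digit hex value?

0xB020F4

s_0 = ciphertext = 0x62D312
s_1 = InvRound(s_0, k_6) = 0x35862D
s_2 = InvRound(s_1, k_5) = 0xBC9358
s_3 = InvRound(s_2, k_4) = 0x919BC9
s_4 = InvRound(s_3, k_3) = 0xC8B919
s_5 = InvRound(s_4, k_2) = 0x7F9C8B
s_6 = InvRound(s_5, k_1) = 0x0F47F9
s_7 = InvRound(s_6, k_0) = 0xB020F4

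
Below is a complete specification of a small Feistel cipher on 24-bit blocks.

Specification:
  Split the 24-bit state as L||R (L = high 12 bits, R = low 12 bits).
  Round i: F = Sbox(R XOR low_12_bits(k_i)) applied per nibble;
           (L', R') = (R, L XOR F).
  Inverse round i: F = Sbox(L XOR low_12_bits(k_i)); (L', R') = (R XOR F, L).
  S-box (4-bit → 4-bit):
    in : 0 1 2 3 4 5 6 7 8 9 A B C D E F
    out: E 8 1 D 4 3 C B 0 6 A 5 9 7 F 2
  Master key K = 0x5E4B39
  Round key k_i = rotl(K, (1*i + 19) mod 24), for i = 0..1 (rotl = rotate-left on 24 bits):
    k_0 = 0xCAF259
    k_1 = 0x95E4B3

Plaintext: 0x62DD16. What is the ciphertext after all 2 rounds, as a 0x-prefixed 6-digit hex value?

0x46F36F

s_0 = plaintext = 0x62DD16
s_1 = Round(s_0, k_0) = 0xD1646F
s_2 = Round(s_1, k_1) = 0x46F36F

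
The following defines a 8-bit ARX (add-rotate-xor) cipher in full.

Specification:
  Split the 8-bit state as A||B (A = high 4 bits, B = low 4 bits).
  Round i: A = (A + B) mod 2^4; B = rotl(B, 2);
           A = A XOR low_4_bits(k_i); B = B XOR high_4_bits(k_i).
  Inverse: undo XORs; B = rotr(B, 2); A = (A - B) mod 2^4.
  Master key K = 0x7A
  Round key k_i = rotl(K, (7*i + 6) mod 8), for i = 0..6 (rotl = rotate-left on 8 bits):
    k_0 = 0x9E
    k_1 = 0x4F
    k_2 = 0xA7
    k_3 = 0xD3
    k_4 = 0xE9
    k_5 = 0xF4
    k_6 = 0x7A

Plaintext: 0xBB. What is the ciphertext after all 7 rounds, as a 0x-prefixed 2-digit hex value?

s_0 = plaintext = 0xBB
s_1 = Round(s_0, k_0) = 0x87
s_2 = Round(s_1, k_1) = 0x09
s_3 = Round(s_2, k_2) = 0xEC
s_4 = Round(s_3, k_3) = 0x9E
s_5 = Round(s_4, k_4) = 0xE5
s_6 = Round(s_5, k_5) = 0x7A
s_7 = Round(s_6, k_6) = 0xBD

0xBD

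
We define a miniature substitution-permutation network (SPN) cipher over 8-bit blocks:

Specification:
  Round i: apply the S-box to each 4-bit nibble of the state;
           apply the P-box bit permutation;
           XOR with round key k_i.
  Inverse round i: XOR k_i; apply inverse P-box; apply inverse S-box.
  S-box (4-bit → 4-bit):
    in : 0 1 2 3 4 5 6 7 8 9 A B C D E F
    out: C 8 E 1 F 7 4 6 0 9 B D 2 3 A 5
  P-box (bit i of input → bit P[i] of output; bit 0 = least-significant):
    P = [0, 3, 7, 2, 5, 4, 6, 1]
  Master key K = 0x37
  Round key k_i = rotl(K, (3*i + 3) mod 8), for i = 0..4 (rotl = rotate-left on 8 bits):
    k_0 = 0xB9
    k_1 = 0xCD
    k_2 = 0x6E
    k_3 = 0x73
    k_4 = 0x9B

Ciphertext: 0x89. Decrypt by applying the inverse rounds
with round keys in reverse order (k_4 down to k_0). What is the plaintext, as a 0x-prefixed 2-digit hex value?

s_0 = ciphertext = 0x89
s_1 = InvRound(s_0, k_4) = 0xE8
s_2 = InvRound(s_1, k_3) = 0xE5
s_3 = InvRound(s_2, k_2) = 0x15
s_4 = InvRound(s_3, k_1) = 0x77
s_5 = InvRound(s_4, k_0) = 0x02

0x02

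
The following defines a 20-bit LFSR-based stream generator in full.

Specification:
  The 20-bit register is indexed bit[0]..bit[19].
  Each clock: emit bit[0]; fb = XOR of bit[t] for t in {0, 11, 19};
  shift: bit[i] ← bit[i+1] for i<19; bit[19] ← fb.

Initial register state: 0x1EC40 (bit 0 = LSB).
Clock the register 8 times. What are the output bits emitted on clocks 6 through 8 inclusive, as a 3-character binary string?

010

reg_0 = 0x1EC40
clock 1: out=0, reg = 0x8F620
clock 2: out=0, reg = 0xC7B10
clock 3: out=0, reg = 0x63D88
clock 4: out=0, reg = 0xB1EC4
clock 5: out=0, reg = 0x58F62
clock 6: out=0, reg = 0xAC7B1
clock 7: out=1, reg = 0x563D8
clock 8: out=0, reg = 0x2B1EC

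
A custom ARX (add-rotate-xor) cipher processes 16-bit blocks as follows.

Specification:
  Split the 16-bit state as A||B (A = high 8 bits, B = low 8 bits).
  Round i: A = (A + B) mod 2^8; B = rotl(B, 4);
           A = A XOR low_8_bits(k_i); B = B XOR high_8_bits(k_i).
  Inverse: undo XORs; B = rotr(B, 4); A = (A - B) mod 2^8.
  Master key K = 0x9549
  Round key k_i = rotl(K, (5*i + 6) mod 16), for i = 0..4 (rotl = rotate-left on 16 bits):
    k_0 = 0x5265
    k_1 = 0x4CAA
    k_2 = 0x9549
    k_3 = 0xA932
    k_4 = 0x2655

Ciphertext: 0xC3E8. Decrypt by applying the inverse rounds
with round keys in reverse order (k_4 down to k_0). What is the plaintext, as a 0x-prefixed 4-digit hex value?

s_0 = ciphertext = 0xC3E8
s_1 = InvRound(s_0, k_4) = 0xAAEC
s_2 = InvRound(s_1, k_3) = 0x4454
s_3 = InvRound(s_2, k_2) = 0xF11C
s_4 = InvRound(s_3, k_1) = 0x5605
s_5 = InvRound(s_4, k_0) = 0xBE75

0xBE75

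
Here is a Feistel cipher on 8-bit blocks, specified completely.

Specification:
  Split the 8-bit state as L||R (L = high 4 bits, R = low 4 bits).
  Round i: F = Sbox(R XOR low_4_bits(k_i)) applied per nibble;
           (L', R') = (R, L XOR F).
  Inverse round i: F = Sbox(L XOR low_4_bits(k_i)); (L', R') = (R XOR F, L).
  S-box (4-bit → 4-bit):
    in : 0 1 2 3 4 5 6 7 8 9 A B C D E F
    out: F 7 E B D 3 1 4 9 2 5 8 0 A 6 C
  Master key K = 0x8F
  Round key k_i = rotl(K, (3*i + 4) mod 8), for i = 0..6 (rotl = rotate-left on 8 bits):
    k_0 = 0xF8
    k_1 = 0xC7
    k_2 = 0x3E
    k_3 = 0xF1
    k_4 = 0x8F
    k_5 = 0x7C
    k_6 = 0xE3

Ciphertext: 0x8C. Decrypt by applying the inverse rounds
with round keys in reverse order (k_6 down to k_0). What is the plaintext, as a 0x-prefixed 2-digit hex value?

0x73

s_0 = ciphertext = 0x8C
s_1 = InvRound(s_0, k_6) = 0x48
s_2 = InvRound(s_1, k_5) = 0x14
s_3 = InvRound(s_2, k_4) = 0x21
s_4 = InvRound(s_3, k_3) = 0xA2
s_5 = InvRound(s_4, k_2) = 0xFA
s_6 = InvRound(s_5, k_1) = 0x3F
s_7 = InvRound(s_6, k_0) = 0x73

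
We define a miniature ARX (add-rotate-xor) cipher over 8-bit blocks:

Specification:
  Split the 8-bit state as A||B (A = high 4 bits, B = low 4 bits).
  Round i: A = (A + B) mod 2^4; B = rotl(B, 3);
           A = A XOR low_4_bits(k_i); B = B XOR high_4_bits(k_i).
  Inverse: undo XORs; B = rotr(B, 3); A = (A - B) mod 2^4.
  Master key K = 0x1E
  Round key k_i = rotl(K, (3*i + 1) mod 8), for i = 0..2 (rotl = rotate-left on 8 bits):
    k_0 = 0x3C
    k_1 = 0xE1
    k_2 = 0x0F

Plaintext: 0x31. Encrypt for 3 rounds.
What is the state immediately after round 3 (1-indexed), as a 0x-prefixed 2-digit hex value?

0xA9

s_0 = plaintext = 0x31
s_1 = Round(s_0, k_0) = 0x8B
s_2 = Round(s_1, k_1) = 0x23
s_3 = Round(s_2, k_2) = 0xA9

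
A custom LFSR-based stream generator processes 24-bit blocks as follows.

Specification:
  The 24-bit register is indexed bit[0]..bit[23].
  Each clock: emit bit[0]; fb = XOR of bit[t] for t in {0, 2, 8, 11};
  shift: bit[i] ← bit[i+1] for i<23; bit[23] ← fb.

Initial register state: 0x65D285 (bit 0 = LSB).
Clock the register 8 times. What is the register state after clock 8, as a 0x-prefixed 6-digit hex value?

0x4C65D2

reg_0 = 0x65D285
clock 1: out=1, reg = 0x32E942
clock 2: out=0, reg = 0x1974A1
clock 3: out=1, reg = 0x8CBA50
clock 4: out=0, reg = 0xC65D28
clock 5: out=0, reg = 0x632E94
clock 6: out=0, reg = 0x31974A
clock 7: out=0, reg = 0x98CBA5
clock 8: out=1, reg = 0x4C65D2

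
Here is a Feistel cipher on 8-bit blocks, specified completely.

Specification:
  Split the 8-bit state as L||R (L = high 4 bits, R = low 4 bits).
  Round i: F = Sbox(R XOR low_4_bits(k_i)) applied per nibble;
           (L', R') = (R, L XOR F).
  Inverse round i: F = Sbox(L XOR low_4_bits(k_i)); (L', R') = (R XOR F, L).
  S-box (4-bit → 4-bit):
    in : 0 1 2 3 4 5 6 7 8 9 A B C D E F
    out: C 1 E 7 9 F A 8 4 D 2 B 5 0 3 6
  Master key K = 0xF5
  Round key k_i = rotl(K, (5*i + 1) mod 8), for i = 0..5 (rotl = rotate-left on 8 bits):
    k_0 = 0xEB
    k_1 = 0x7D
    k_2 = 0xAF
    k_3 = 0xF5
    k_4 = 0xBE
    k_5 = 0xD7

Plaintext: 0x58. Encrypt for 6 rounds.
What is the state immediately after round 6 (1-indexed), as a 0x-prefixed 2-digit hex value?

s_0 = plaintext = 0x58
s_1 = Round(s_0, k_0) = 0x82
s_2 = Round(s_1, k_1) = 0x2E
s_3 = Round(s_2, k_2) = 0xE3
s_4 = Round(s_3, k_3) = 0x34
s_5 = Round(s_4, k_4) = 0x41
s_6 = Round(s_5, k_5) = 0x1E

0x1E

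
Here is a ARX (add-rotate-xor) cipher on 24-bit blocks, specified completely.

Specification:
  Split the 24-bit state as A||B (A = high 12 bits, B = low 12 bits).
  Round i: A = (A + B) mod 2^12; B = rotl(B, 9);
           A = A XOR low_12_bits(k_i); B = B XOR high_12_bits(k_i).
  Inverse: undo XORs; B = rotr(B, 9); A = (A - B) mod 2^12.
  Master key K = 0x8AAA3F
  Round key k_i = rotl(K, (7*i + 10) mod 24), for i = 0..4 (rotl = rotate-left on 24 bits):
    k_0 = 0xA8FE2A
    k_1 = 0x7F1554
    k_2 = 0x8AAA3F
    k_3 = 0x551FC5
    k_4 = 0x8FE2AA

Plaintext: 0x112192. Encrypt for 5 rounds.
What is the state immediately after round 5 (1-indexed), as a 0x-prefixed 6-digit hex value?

0x6CB1C0

s_0 = plaintext = 0x112192
s_1 = Round(s_0, k_0) = 0xC8EEBD
s_2 = Round(s_1, k_1) = 0xE1FC26
s_3 = Round(s_2, k_2) = 0x07A52E
s_4 = Round(s_3, k_3) = 0xA6D9F4
s_5 = Round(s_4, k_4) = 0x6CB1C0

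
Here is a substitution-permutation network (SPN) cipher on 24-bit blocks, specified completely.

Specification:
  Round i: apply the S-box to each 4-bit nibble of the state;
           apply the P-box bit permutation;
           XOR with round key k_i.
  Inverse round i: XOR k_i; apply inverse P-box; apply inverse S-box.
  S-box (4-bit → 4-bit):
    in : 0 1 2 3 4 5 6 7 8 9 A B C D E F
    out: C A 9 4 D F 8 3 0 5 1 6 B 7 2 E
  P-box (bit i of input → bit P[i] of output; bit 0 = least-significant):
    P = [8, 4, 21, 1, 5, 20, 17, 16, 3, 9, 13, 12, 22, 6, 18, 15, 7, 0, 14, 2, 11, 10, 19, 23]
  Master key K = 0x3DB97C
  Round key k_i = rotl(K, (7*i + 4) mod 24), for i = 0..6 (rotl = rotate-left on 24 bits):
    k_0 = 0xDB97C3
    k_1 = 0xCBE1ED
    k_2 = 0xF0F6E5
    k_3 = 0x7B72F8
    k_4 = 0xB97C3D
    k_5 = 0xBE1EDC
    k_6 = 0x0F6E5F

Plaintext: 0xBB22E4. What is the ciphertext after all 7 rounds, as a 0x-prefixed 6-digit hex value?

0x9D91A3

s_0 = plaintext = 0xBB22E4
s_1 = Round(s_0, k_0) = 0xA342C8
s_2 = Round(s_1, k_1) = 0x9E39C5
s_3 = Round(s_2, k_2) = 0xCDDFDE
s_4 = Round(s_3, k_3) = 0xAD0C09
s_5 = Round(s_4, k_4) = 0x9EA7B4
s_6 = Round(s_5, k_5) = 0xC415D7
s_7 = Round(s_6, k_6) = 0x9D91A3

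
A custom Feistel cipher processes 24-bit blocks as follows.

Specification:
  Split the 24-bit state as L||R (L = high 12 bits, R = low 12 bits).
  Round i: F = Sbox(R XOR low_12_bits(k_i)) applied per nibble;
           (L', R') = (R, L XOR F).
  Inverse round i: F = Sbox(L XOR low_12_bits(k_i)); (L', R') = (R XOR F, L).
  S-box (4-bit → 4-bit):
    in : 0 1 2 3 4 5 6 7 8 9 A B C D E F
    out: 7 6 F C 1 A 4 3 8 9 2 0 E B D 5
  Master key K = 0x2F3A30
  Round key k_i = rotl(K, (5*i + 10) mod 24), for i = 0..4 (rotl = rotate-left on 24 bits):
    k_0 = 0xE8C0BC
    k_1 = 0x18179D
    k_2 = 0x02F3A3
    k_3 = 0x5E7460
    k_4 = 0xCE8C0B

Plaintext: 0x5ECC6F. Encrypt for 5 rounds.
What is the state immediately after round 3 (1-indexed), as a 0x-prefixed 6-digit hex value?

0x284DA3

s_0 = plaintext = 0x5ECC6F
s_1 = Round(s_0, k_0) = 0xC6FB50
s_2 = Round(s_1, k_1) = 0xB50284
s_3 = Round(s_2, k_2) = 0x284DA3
s_4 = Round(s_3, k_3) = 0xDA3B68
s_5 = Round(s_4, k_4) = 0xB68EEF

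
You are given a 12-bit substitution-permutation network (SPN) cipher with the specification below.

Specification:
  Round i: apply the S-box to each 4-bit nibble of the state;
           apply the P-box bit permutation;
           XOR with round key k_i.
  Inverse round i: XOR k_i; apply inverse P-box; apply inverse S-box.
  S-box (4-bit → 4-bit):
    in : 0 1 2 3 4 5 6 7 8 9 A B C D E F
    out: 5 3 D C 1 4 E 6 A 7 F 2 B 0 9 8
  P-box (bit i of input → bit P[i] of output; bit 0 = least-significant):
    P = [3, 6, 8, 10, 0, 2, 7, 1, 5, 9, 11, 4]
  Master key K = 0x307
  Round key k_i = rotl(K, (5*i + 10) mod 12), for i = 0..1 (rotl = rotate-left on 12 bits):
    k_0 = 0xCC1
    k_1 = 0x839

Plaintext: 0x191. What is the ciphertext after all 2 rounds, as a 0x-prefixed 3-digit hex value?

s_0 = plaintext = 0x191
s_1 = Round(s_0, k_0) = 0xE2C
s_2 = Round(s_1, k_1) = 0xCC2

0xCC2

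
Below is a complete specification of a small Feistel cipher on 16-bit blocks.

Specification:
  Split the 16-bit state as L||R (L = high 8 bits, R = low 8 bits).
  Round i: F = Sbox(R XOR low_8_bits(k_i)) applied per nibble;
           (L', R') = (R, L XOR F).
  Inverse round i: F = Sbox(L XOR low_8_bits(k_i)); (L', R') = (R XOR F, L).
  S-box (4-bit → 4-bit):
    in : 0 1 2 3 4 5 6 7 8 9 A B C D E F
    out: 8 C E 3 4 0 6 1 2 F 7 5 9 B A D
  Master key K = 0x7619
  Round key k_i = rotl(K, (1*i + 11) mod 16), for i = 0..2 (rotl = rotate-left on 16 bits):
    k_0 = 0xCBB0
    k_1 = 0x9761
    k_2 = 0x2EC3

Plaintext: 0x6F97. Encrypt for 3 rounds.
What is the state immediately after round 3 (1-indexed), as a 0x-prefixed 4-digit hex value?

0x3A51

s_0 = plaintext = 0x6F97
s_1 = Round(s_0, k_0) = 0x978E
s_2 = Round(s_1, k_1) = 0x8E3A
s_3 = Round(s_2, k_2) = 0x3A51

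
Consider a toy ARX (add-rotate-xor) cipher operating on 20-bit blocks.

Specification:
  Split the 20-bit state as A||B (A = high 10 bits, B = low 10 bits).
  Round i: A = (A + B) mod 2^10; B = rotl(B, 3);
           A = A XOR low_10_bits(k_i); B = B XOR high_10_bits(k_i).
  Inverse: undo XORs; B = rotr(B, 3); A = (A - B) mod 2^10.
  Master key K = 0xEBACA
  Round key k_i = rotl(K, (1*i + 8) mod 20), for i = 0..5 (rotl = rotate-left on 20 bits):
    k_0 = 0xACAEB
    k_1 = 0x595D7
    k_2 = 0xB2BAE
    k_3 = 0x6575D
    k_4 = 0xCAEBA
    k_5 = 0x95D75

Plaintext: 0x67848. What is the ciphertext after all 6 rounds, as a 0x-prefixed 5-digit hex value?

0x148E7

s_0 = plaintext = 0x67848
s_1 = Round(s_0, k_0) = 0xC34F2
s_2 = Round(s_1, k_1) = 0x8A2F4
s_3 = Round(s_2, k_2) = 0xAC96F
s_4 = Round(s_3, k_3) = 0xDF2EF
s_5 = Round(s_4, k_4) = 0x34456
s_6 = Round(s_5, k_5) = 0x148E7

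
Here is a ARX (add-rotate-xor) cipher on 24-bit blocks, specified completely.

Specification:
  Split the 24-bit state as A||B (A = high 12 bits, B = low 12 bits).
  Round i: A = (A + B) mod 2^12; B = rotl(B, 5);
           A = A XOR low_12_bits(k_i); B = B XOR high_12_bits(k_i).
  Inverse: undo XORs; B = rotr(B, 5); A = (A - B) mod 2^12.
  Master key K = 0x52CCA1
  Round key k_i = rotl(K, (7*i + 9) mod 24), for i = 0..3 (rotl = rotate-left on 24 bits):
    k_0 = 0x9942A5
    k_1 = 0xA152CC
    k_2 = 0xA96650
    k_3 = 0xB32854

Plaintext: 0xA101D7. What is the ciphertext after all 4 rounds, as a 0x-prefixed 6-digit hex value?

s_0 = plaintext = 0xA101D7
s_1 = Round(s_0, k_0) = 0x942377
s_2 = Round(s_1, k_1) = 0xE754F3
s_3 = Round(s_2, k_2) = 0x5384FF
s_4 = Round(s_3, k_3) = 0x2634DB

0x2634DB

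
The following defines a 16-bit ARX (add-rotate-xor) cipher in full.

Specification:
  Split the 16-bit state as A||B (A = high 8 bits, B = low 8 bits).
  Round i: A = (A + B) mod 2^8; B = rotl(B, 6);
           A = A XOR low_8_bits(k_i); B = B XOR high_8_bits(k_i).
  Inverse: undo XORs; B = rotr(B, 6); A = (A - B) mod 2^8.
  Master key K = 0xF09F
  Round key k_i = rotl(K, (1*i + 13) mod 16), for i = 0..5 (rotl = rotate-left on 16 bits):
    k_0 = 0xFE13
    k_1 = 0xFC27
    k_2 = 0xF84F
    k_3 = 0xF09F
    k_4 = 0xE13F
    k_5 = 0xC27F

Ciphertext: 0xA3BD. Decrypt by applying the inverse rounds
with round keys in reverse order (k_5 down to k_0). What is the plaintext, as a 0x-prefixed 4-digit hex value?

0x9D8A

s_0 = ciphertext = 0xA3BD
s_1 = InvRound(s_0, k_5) = 0xDFFD
s_2 = InvRound(s_1, k_4) = 0x7070
s_3 = InvRound(s_2, k_3) = 0xED02
s_4 = InvRound(s_3, k_2) = 0xB7EB
s_5 = InvRound(s_4, k_1) = 0x345C
s_6 = InvRound(s_5, k_0) = 0x9D8A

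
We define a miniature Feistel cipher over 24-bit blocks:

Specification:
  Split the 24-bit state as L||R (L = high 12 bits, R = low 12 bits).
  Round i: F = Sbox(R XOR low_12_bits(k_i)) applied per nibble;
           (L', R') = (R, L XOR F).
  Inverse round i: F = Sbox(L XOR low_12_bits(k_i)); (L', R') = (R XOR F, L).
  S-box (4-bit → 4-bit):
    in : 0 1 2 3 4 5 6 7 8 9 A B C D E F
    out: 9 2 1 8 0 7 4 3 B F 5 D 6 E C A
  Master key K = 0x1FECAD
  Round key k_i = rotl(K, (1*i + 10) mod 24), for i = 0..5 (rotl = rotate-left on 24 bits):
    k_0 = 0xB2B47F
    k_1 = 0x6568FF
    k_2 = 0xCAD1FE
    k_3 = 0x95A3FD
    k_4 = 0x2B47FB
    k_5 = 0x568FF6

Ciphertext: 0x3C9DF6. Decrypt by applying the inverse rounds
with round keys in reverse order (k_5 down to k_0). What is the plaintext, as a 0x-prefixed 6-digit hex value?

s_0 = ciphertext = 0x3C9DF6
s_1 = InvRound(s_0, k_5) = 0xB7C3C9
s_2 = InvRound(s_1, k_4) = 0x57AB7C
s_3 = InvRound(s_2, k_3) = 0xFCF57A
s_4 = InvRound(s_3, k_2) = 0x9F8FCF
s_5 = InvRound(s_4, k_1) = 0xD5C9F8
s_6 = InvRound(s_5, k_0) = 0x6E0D5C

0x6E0D5C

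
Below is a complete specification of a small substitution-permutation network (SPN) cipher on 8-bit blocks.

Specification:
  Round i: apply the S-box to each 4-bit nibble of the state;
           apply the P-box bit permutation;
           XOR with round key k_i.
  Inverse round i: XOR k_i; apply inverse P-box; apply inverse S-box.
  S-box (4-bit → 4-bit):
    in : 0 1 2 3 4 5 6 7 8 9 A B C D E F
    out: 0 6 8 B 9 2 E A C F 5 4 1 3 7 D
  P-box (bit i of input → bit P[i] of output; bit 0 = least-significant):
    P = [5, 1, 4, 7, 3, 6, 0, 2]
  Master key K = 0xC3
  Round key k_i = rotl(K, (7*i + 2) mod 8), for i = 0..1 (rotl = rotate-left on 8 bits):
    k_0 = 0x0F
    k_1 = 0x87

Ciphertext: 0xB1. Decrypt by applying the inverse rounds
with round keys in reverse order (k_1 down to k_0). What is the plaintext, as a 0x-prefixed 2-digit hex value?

0xBC

s_0 = ciphertext = 0xB1
s_1 = InvRound(s_0, k_1) = 0x2E
s_2 = InvRound(s_1, k_0) = 0xBC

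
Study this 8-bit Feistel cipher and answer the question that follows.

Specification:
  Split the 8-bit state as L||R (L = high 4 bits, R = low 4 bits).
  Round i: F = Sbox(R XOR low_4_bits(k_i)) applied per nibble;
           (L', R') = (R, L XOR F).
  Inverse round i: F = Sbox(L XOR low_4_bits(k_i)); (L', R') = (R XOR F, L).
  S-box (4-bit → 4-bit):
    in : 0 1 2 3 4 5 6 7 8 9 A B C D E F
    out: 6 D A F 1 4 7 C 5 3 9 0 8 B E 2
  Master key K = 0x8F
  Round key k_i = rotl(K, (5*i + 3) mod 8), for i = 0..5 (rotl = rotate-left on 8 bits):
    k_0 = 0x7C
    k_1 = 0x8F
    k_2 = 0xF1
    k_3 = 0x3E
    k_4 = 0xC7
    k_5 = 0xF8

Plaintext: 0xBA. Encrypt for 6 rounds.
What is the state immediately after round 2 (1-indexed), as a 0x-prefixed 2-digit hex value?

0xC5

s_0 = plaintext = 0xBA
s_1 = Round(s_0, k_0) = 0xAC
s_2 = Round(s_1, k_1) = 0xC5
s_3 = Round(s_2, k_2) = 0x5D
s_4 = Round(s_3, k_3) = 0xDA
s_5 = Round(s_4, k_4) = 0xA6
s_6 = Round(s_5, k_5) = 0x64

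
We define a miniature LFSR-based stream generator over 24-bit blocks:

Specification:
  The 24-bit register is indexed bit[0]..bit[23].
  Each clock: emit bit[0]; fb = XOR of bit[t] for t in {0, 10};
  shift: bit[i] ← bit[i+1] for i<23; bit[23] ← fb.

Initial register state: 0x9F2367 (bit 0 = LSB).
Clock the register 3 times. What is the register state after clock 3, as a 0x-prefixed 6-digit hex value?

reg_0 = 0x9F2367
clock 1: out=1, reg = 0xCF91B3
clock 2: out=1, reg = 0xE7C8D9
clock 3: out=1, reg = 0xF3E46C

0xF3E46C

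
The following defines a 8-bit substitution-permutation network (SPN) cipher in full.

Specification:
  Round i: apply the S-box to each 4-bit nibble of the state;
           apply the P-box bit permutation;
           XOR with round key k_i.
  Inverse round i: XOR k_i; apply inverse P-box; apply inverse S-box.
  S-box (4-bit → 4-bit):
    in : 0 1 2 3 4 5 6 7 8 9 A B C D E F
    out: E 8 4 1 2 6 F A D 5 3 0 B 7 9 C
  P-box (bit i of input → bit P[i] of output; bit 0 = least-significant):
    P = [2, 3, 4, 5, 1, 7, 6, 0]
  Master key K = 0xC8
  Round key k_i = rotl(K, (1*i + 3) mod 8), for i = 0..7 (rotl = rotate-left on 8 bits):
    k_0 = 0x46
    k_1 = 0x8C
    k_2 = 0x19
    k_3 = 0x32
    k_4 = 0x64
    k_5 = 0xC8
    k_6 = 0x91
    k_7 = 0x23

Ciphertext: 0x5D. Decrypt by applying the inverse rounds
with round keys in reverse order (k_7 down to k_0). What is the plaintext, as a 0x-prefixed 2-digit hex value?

s_0 = ciphertext = 0x5D
s_1 = InvRound(s_0, k_7) = 0x96
s_2 = InvRound(s_1, k_6) = 0xE3
s_3 = InvRound(s_2, k_5) = 0xE7
s_4 = InvRound(s_3, k_4) = 0xCB
s_5 = InvRound(s_4, k_3) = 0x00
s_6 = InvRound(s_5, k_2) = 0x15
s_7 = InvRound(s_6, k_1) = 0x75
s_8 = InvRound(s_7, k_0) = 0xEF

0xEF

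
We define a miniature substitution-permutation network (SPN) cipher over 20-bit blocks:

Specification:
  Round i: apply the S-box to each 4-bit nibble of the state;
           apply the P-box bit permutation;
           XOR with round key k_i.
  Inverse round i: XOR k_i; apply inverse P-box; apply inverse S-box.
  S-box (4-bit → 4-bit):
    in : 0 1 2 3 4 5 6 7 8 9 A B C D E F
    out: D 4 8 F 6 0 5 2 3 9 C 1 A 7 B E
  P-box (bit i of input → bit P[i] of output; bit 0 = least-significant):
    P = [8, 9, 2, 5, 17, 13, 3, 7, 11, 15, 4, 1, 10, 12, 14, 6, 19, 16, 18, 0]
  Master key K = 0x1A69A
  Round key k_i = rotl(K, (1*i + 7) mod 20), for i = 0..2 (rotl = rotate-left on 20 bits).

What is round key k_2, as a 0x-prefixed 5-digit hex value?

K = 0x1A69A
k_0 = rotl(K, (1*0+7) mod 20) = rotl(K, 7) = 0x34D0D
k_1 = rotl(K, (1*1+7) mod 20) = rotl(K, 8) = 0x69A1A
k_2 = rotl(K, (1*2+7) mod 20) = rotl(K, 9) = 0xD3434

0xD3434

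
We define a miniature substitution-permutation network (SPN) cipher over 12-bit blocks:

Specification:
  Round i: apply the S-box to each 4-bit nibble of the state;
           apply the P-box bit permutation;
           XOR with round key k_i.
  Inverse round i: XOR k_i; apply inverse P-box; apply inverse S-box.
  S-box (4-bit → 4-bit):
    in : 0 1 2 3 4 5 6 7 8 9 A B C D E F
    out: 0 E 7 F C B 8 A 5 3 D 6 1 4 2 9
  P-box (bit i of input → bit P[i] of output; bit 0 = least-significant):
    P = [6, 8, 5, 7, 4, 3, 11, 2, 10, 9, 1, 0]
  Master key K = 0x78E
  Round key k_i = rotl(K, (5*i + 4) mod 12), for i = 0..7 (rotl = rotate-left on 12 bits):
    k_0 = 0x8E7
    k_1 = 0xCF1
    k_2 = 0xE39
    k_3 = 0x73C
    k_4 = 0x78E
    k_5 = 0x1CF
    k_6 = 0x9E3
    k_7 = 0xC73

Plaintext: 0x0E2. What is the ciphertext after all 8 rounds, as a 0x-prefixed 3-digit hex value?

0xF18

s_0 = plaintext = 0x0E2
s_1 = Round(s_0, k_0) = 0x98F
s_2 = Round(s_1, k_1) = 0x221
s_3 = Round(s_2, k_2) = 0x183
s_4 = Round(s_3, k_3) = 0xCCF
s_5 = Round(s_4, k_4) = 0x35E
s_6 = Round(s_5, k_5) = 0x6D0
s_7 = Round(s_6, k_6) = 0x1E2
s_8 = Round(s_7, k_7) = 0xF18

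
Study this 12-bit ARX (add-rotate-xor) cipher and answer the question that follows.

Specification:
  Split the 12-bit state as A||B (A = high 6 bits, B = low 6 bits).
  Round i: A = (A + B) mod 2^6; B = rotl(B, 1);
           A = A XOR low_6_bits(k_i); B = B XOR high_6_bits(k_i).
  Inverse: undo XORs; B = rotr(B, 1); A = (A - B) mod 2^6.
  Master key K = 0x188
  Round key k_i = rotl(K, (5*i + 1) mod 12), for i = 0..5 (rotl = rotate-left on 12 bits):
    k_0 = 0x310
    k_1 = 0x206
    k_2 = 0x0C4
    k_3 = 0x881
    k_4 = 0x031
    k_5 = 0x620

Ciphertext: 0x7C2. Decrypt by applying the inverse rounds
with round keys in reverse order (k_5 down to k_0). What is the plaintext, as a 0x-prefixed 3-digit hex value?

s_0 = ciphertext = 0x7C2
s_1 = InvRound(s_0, k_5) = 0xC8D
s_2 = InvRound(s_1, k_4) = 0x766
s_3 = InvRound(s_2, k_3) = 0x682
s_4 = InvRound(s_3, k_2) = 0xFA0
s_5 = InvRound(s_4, k_1) = 0x914
s_6 = InvRound(s_5, k_0) = 0xA0C

0xA0C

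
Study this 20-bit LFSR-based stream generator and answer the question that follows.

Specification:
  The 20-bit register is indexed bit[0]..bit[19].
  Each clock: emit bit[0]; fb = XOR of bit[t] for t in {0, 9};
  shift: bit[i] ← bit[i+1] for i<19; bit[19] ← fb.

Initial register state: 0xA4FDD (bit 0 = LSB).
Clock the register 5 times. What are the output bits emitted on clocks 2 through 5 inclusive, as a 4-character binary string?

reg_0 = 0xA4FDD
clock 1: out=1, reg = 0x527EE
clock 2: out=0, reg = 0xA93F7
clock 3: out=1, reg = 0x549FB
clock 4: out=1, reg = 0xAA4FD
clock 5: out=1, reg = 0xD527E

0111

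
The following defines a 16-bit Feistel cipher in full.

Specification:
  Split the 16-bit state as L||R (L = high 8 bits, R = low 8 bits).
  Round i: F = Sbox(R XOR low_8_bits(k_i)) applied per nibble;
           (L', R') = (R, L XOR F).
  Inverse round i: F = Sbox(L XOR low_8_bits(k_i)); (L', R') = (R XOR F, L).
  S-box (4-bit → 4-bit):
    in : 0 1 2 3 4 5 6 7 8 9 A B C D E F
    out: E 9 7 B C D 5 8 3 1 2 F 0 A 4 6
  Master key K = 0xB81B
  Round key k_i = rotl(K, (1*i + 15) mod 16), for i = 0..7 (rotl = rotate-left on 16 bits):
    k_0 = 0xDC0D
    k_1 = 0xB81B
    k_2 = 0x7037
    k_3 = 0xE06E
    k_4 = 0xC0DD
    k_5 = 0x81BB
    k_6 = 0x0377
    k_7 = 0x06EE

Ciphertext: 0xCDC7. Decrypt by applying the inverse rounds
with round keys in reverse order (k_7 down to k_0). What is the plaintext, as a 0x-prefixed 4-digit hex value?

s_0 = ciphertext = 0xCDC7
s_1 = InvRound(s_0, k_7) = 0xBCCD
s_2 = InvRound(s_1, k_6) = 0xC2BC
s_3 = InvRound(s_2, k_5) = 0x3DC2
s_4 = InvRound(s_3, k_4) = 0x8C3D
s_5 = InvRound(s_4, k_3) = 0x7A8C
s_6 = InvRound(s_5, k_2) = 0x467A
s_7 = InvRound(s_6, k_1) = 0xA046
s_8 = InvRound(s_7, k_0) = 0x6CA0

0x6CA0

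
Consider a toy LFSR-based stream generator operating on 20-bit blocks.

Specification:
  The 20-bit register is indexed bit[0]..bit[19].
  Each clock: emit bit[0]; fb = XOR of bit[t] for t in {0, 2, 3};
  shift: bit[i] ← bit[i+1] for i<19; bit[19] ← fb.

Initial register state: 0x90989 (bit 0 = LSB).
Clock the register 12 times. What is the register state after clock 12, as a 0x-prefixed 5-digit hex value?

reg_0 = 0x90989
clock 1: out=1, reg = 0x484C4
clock 2: out=0, reg = 0xA4262
clock 3: out=0, reg = 0x52131
clock 4: out=1, reg = 0xA9098
clock 5: out=0, reg = 0xD484C
clock 6: out=0, reg = 0x6A426
clock 7: out=0, reg = 0xB5213
clock 8: out=1, reg = 0xDA909
clock 9: out=1, reg = 0x6D484
clock 10: out=0, reg = 0xB6A42
clock 11: out=0, reg = 0x5B521
clock 12: out=1, reg = 0xADA90

0xADA90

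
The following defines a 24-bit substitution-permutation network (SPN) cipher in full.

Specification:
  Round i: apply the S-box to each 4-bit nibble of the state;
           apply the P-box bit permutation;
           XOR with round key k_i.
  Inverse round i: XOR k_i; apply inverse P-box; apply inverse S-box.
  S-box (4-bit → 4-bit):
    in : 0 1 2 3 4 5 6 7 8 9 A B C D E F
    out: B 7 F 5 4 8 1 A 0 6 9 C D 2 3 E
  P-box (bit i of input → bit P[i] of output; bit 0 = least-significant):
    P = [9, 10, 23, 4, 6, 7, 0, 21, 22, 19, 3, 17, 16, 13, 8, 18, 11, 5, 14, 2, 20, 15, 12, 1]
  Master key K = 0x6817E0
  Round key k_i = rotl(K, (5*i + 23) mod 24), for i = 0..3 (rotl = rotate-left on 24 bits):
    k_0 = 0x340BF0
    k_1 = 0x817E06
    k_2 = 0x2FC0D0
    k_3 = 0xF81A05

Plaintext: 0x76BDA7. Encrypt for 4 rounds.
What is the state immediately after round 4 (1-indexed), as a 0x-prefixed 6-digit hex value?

s_0 = plaintext = 0x76BDA7
s_1 = Round(s_0, k_0) = 0x1886A2
s_2 = Round(s_1, k_1) = 0x71E856
s_3 = Round(s_2, k_2) = 0x0E2AF2
s_4 = Round(s_3, k_3) = 0x0FB5B6

0x0FB5B6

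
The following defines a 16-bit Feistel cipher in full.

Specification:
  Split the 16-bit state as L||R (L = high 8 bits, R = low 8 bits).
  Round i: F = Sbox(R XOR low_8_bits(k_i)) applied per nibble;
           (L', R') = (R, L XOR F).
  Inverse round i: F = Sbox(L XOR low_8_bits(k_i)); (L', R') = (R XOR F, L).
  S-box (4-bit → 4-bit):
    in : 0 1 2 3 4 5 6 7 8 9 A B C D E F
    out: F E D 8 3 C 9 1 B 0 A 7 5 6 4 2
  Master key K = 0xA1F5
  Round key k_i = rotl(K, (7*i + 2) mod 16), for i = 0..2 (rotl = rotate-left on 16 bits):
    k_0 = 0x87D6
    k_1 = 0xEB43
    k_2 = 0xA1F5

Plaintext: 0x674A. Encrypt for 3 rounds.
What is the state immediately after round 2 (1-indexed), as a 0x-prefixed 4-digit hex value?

0x6294

s_0 = plaintext = 0x674A
s_1 = Round(s_0, k_0) = 0x4A62
s_2 = Round(s_1, k_1) = 0x6294
s_3 = Round(s_2, k_2) = 0x94FC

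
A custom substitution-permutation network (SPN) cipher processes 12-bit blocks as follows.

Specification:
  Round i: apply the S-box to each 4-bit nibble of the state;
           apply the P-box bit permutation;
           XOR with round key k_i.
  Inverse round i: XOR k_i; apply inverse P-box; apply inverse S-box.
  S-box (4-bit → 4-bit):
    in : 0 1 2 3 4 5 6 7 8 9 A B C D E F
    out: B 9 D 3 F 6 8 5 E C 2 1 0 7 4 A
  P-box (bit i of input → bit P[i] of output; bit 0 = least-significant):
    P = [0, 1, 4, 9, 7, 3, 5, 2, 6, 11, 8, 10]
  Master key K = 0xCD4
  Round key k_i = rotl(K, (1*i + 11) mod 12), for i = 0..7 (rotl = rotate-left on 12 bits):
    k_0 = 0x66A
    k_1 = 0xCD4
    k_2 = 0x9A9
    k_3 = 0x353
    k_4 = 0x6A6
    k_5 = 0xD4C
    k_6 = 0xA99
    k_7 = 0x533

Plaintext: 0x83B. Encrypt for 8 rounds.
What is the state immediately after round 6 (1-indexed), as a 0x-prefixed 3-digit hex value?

s_0 = plaintext = 0x83B
s_1 = Round(s_0, k_0) = 0xBE3
s_2 = Round(s_1, k_1) = 0xCB7
s_3 = Round(s_2, k_2) = 0x938
s_4 = Round(s_3, k_3) = 0x4C9
s_5 = Round(s_4, k_4) = 0x9F6
s_6 = Round(s_5, k_5) = 0xA40
s_7 = Round(s_6, k_6) = 0x036
s_8 = Round(s_7, k_7) = 0xBFB

0xA40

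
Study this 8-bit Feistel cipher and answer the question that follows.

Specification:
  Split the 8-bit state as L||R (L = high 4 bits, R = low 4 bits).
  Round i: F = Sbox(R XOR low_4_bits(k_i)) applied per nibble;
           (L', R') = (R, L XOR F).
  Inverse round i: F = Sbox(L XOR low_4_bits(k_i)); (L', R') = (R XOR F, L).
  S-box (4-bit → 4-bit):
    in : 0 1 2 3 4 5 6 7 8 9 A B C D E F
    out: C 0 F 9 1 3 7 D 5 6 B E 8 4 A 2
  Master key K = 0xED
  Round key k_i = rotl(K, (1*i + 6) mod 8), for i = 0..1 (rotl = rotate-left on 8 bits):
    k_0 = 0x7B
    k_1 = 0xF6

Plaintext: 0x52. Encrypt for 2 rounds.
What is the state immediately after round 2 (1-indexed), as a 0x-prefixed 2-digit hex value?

s_0 = plaintext = 0x52
s_1 = Round(s_0, k_0) = 0x23
s_2 = Round(s_1, k_1) = 0x31

0x31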